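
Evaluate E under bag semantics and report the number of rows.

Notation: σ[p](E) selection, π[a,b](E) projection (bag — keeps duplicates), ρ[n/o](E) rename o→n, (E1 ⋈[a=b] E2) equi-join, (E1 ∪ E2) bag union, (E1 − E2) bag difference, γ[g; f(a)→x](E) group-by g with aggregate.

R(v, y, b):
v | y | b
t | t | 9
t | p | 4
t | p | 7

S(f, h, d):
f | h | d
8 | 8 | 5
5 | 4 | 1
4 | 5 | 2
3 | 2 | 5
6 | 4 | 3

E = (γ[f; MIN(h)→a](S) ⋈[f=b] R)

Per-node cardinality:
  S → 5
  γ[f; MIN(h)→a](S) → 5
  R → 3
  (γ[f; MIN(h)→a](S) ⋈[f=b] R) → 1

|E| = 1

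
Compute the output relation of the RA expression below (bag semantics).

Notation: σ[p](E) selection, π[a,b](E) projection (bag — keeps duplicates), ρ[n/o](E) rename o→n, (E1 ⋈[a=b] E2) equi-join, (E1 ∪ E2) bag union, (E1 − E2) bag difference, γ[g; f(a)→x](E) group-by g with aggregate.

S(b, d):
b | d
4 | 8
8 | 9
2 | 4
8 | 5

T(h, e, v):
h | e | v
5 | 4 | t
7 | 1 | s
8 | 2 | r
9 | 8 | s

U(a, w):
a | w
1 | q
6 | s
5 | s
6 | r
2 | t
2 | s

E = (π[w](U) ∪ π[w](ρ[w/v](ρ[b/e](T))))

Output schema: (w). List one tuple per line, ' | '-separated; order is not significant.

Subexpression sizes:
  U → 6
  π[w](U) → 6
  T → 4
  ρ[b/e](T) → 4
  ρ[w/v](ρ[b/e](T)) → 4
  π[w](ρ[w/v](ρ[b/e](T))) → 4
  (π[w](U) ∪ π[w](ρ[w/v](ρ[b/e](T)))) → 10

== RESULT ==
w
q
r
r
s
s
s
s
s
t
t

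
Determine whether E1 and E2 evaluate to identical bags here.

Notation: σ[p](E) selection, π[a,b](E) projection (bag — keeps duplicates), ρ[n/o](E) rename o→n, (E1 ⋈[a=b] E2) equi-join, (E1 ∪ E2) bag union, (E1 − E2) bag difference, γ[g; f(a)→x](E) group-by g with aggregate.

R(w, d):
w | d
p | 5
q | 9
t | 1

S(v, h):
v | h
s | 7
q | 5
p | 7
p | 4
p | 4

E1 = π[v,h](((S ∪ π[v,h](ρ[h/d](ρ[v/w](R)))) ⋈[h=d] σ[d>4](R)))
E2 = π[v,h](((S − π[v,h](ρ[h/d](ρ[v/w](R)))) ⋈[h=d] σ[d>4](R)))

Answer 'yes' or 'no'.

E1 stepwise |·|:
  S → 5
  R → 3
  ρ[v/w](R) → 3
  ρ[h/d](ρ[v/w](R)) → 3
  π[v,h](ρ[h/d](ρ[v/w](R))) → 3
  (S ∪ π[v,h](ρ[h/d](ρ[v/w](R)))) → 8
  R → 3
  σ[d>4](R) → 2
  ((S ∪ π[v,h](ρ[h/d](ρ[v/w](R)))) ⋈[h=d] σ[d>4](R)) → 3
  π[v,h](((S ∪ π[v,h](ρ[h/d](ρ[v/w](R)))) ⋈[h=d] σ[d>4](R))) → 3
E2 stepwise |·|:
  S → 5
  R → 3
  ρ[v/w](R) → 3
  ρ[h/d](ρ[v/w](R)) → 3
  π[v,h](ρ[h/d](ρ[v/w](R))) → 3
  (S − π[v,h](ρ[h/d](ρ[v/w](R)))) → 5
  R → 3
  σ[d>4](R) → 2
  ((S − π[v,h](ρ[h/d](ρ[v/w](R)))) ⋈[h=d] σ[d>4](R)) → 1
  π[v,h](((S − π[v,h](ρ[h/d](ρ[v/w](R)))) ⋈[h=d] σ[d>4](R))) → 1

E1 result:
v | h
p | 5
q | 5
q | 9
E2 result:
v | h
q | 5
Witness: ('q', 9) appears 1× in E1 but 0× in E2.

no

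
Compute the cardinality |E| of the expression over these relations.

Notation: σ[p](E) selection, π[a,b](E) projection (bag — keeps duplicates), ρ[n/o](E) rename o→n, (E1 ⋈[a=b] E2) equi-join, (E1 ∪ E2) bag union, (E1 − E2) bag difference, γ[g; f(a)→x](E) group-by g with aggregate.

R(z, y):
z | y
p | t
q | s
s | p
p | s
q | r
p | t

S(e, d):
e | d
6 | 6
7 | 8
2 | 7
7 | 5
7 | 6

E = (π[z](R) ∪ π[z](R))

Stepwise |·|:
  R → 6
  π[z](R) → 6
  R → 6
  π[z](R) → 6
  (π[z](R) ∪ π[z](R)) → 12

|E| = 12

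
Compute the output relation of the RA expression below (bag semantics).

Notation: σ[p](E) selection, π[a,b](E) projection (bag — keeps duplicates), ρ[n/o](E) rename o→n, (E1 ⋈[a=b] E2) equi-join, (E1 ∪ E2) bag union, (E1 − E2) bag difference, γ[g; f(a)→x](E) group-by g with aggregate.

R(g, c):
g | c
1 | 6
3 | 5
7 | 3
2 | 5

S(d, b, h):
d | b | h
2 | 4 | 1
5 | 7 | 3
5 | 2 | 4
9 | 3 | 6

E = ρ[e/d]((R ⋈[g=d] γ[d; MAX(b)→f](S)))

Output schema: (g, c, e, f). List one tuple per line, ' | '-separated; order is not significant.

Subexpression sizes:
  R → 4
  S → 4
  γ[d; MAX(b)→f](S) → 3
  (R ⋈[g=d] γ[d; MAX(b)→f](S)) → 1
  ρ[e/d]((R ⋈[g=d] γ[d; MAX(b)→f](S))) → 1

== RESULT ==
g | c | e | f
2 | 5 | 2 | 4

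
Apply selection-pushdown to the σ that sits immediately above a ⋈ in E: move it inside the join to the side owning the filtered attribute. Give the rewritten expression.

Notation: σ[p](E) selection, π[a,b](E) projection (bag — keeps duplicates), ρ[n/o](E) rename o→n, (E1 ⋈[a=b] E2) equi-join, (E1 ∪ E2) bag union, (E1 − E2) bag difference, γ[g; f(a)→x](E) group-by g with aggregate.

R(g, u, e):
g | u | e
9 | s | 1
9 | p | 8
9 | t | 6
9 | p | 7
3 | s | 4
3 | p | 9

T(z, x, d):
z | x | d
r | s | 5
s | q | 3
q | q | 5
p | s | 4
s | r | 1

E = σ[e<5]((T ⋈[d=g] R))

σ filters on e, owned by the right side.
E' = (T ⋈[d=g] σ[e<5](R))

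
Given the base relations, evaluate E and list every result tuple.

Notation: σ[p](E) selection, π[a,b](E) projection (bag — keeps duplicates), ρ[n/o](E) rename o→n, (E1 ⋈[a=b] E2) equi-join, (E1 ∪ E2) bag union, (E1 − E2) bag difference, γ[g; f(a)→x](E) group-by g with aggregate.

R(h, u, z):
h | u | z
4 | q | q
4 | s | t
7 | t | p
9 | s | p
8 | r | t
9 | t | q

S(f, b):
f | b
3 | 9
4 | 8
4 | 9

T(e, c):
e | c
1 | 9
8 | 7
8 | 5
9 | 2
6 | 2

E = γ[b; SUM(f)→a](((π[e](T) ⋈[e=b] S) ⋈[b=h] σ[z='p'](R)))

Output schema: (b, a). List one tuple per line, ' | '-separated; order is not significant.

Subexpression sizes:
  T → 5
  π[e](T) → 5
  S → 3
  (π[e](T) ⋈[e=b] S) → 4
  R → 6
  σ[z='p'](R) → 2
  ((π[e](T) ⋈[e=b] S) ⋈[b=h] σ[z='p'](R)) → 2
  γ[b; SUM(f)→a](((π[e](T) ⋈[e=b] S) ⋈[b=h] σ[z='p'](R))) → 1

== RESULT ==
b | a
9 | 7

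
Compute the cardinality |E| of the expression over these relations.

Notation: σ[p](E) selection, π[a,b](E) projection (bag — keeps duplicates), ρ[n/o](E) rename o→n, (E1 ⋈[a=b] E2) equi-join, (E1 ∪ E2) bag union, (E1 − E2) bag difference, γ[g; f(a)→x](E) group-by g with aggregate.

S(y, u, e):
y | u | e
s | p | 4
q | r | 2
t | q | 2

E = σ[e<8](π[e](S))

Stepwise |·|:
  S → 3
  π[e](S) → 3
  σ[e<8](π[e](S)) → 3

|E| = 3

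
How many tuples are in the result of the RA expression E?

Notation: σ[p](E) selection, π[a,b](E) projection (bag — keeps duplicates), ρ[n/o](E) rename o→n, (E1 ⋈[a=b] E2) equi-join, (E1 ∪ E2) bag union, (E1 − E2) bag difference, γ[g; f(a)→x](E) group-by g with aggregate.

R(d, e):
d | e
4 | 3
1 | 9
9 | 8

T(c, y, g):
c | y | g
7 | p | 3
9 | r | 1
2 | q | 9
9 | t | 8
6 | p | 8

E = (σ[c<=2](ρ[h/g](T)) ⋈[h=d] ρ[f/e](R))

Per-node cardinality:
  T → 5
  ρ[h/g](T) → 5
  σ[c<=2](ρ[h/g](T)) → 1
  R → 3
  ρ[f/e](R) → 3
  (σ[c<=2](ρ[h/g](T)) ⋈[h=d] ρ[f/e](R)) → 1

|E| = 1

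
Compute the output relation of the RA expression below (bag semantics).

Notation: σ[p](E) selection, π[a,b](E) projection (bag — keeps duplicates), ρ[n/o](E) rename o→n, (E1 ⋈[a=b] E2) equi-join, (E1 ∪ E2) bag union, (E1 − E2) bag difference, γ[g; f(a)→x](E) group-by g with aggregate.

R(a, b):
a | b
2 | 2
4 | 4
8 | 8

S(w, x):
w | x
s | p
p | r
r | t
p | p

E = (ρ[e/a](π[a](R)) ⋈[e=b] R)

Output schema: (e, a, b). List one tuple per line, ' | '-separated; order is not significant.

Per-node cardinality:
  R → 3
  π[a](R) → 3
  ρ[e/a](π[a](R)) → 3
  R → 3
  (ρ[e/a](π[a](R)) ⋈[e=b] R) → 3

== RESULT ==
e | a | b
2 | 2 | 2
4 | 4 | 4
8 | 8 | 8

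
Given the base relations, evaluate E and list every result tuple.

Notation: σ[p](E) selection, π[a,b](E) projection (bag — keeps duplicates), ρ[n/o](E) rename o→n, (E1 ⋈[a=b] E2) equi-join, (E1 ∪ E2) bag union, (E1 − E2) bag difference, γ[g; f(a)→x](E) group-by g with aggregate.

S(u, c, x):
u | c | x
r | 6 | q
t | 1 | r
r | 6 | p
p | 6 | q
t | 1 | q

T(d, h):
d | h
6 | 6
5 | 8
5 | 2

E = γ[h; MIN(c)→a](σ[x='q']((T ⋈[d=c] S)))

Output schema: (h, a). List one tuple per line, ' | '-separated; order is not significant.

Stepwise |·|:
  T → 3
  S → 5
  (T ⋈[d=c] S) → 3
  σ[x='q']((T ⋈[d=c] S)) → 2
  γ[h; MIN(c)→a](σ[x='q']((T ⋈[d=c] S))) → 1

== RESULT ==
h | a
6 | 6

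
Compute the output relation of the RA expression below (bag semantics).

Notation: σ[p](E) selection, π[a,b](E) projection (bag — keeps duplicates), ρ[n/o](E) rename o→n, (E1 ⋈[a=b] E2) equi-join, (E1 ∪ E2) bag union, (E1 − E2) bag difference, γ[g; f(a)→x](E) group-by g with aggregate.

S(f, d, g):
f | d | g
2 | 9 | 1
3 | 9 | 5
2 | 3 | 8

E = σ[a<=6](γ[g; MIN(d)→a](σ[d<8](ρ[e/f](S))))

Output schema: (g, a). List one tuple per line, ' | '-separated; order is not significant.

Subexpression sizes:
  S → 3
  ρ[e/f](S) → 3
  σ[d<8](ρ[e/f](S)) → 1
  γ[g; MIN(d)→a](σ[d<8](ρ[e/f](S))) → 1
  σ[a<=6](γ[g; MIN(d)→a](σ[d<8](ρ[e/f](S)))) → 1

== RESULT ==
g | a
8 | 3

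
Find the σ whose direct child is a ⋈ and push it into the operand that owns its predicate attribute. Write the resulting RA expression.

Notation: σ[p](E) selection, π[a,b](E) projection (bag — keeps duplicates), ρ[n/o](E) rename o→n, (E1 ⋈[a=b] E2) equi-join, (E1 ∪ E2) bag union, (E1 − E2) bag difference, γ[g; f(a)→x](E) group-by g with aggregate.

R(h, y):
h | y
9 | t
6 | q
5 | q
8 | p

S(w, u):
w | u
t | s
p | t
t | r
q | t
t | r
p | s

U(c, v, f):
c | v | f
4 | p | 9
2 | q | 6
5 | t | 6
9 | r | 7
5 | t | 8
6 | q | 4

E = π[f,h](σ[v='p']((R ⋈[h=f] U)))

σ filters on v, owned by the right side.
E' = π[f,h]((R ⋈[h=f] σ[v='p'](U)))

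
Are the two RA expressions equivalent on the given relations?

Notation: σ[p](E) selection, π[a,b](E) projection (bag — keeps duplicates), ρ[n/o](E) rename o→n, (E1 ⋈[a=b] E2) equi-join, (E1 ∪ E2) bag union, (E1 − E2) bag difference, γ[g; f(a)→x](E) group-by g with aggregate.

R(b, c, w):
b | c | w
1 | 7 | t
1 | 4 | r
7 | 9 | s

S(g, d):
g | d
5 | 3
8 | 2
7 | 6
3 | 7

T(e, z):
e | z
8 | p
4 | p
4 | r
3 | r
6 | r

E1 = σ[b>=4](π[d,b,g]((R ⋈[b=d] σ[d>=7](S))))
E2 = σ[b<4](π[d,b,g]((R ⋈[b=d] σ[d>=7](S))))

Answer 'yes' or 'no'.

E1 row counts bottom-up:
  R → 3
  S → 4
  σ[d>=7](S) → 1
  (R ⋈[b=d] σ[d>=7](S)) → 1
  π[d,b,g]((R ⋈[b=d] σ[d>=7](S))) → 1
  σ[b>=4](π[d,b,g]((R ⋈[b=d] σ[d>=7](S)))) → 1
E2 row counts bottom-up:
  R → 3
  S → 4
  σ[d>=7](S) → 1
  (R ⋈[b=d] σ[d>=7](S)) → 1
  π[d,b,g]((R ⋈[b=d] σ[d>=7](S))) → 1
  σ[b<4](π[d,b,g]((R ⋈[b=d] σ[d>=7](S)))) → 0

E1 result:
d | b | g
7 | 7 | 3
E2 result:
d | b | g
(0 rows)
Witness: (7, 7, 3) appears 1× in E1 but 0× in E2.

no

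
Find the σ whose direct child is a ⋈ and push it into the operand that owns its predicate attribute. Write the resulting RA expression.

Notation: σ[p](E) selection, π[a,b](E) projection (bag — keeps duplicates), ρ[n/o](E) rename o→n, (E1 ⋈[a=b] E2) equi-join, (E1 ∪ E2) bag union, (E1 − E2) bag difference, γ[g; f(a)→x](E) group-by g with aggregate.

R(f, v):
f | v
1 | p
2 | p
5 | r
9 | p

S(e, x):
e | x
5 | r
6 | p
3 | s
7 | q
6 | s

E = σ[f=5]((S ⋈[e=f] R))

σ filters on f, owned by the right side.
E' = (S ⋈[e=f] σ[f=5](R))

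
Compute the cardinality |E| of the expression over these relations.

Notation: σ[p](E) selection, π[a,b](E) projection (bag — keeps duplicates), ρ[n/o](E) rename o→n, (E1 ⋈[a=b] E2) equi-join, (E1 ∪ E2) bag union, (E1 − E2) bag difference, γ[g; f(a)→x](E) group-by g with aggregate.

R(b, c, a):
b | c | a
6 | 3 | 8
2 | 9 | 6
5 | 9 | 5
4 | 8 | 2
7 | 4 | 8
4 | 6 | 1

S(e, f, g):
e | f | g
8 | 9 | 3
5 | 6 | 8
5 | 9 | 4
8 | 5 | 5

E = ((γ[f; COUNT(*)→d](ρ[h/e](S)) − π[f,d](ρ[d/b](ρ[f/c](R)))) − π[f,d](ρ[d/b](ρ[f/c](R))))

Per-node cardinality:
  S → 4
  ρ[h/e](S) → 4
  γ[f; COUNT(*)→d](ρ[h/e](S)) → 3
  R → 6
  ρ[f/c](R) → 6
  ρ[d/b](ρ[f/c](R)) → 6
  π[f,d](ρ[d/b](ρ[f/c](R))) → 6
  (γ[f; COUNT(*)→d](ρ[h/e](S)) − π[f,d](ρ[d/b](ρ[f/c](R)))) → 2
  R → 6
  ρ[f/c](R) → 6
  ρ[d/b](ρ[f/c](R)) → 6
  π[f,d](ρ[d/b](ρ[f/c](R))) → 6
  ((γ[f; COUNT(*)→d](ρ[h/e](S)) − π[f,d](ρ[d/b](ρ[f/c](R)))) − π[f,d](ρ[d/b](ρ[f/c](R)))) → 2

|E| = 2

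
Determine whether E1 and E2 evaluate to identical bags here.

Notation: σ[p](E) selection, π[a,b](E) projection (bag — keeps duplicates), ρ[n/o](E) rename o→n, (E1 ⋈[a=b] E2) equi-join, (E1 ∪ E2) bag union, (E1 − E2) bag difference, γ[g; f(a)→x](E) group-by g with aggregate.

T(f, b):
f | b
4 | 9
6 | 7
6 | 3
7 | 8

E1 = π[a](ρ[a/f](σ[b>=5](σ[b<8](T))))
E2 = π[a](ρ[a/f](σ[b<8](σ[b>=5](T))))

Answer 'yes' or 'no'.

E1 stepwise |·|:
  T → 4
  σ[b<8](T) → 2
  σ[b>=5](σ[b<8](T)) → 1
  ρ[a/f](σ[b>=5](σ[b<8](T))) → 1
  π[a](ρ[a/f](σ[b>=5](σ[b<8](T)))) → 1
E2 stepwise |·|:
  T → 4
  σ[b>=5](T) → 3
  σ[b<8](σ[b>=5](T)) → 1
  ρ[a/f](σ[b<8](σ[b>=5](T))) → 1
  π[a](ρ[a/f](σ[b<8](σ[b>=5](T)))) → 1

E1 and E2 produce the same multiset:
a
6

yes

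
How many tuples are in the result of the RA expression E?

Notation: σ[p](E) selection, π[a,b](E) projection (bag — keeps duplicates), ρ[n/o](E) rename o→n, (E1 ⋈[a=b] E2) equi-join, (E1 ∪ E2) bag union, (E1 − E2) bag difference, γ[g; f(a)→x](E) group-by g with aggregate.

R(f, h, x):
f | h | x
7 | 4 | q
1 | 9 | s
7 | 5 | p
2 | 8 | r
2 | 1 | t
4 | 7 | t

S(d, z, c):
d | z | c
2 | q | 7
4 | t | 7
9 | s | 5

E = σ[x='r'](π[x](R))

Stepwise |·|:
  R → 6
  π[x](R) → 6
  σ[x='r'](π[x](R)) → 1

|E| = 1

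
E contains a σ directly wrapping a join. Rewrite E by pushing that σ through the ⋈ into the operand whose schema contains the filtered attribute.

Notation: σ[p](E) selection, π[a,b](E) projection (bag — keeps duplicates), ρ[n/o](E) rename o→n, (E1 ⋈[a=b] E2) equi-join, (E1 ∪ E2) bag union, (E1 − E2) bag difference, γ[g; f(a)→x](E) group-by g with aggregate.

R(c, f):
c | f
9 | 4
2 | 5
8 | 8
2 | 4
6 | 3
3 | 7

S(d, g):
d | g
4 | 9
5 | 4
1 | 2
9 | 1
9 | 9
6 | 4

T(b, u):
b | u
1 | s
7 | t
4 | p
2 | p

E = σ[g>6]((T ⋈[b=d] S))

σ filters on g, owned by the right side.
E' = (T ⋈[b=d] σ[g>6](S))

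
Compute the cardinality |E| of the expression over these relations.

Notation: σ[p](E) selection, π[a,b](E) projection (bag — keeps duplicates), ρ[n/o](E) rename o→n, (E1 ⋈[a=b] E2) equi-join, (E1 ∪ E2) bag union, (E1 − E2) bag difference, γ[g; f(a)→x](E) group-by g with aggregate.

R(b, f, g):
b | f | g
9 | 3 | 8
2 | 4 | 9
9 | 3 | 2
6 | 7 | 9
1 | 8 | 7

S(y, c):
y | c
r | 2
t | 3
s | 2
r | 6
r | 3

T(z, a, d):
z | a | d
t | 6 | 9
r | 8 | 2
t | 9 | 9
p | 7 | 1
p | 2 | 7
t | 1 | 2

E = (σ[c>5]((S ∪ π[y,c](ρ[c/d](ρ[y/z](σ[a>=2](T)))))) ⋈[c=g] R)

Per-node cardinality:
  S → 5
  T → 6
  σ[a>=2](T) → 5
  ρ[y/z](σ[a>=2](T)) → 5
  ρ[c/d](ρ[y/z](σ[a>=2](T))) → 5
  π[y,c](ρ[c/d](ρ[y/z](σ[a>=2](T)))) → 5
  (S ∪ π[y,c](ρ[c/d](ρ[y/z](σ[a>=2](T))))) → 10
  σ[c>5]((S ∪ π[y,c](ρ[c/d](ρ[y/z](σ[a>=2](T)))))) → 4
  R → 5
  (σ[c>5]((S ∪ π[y,c](ρ[c/d](ρ[y/z](σ[a>=2](T)))))) ⋈[c=g] R) → 5

|E| = 5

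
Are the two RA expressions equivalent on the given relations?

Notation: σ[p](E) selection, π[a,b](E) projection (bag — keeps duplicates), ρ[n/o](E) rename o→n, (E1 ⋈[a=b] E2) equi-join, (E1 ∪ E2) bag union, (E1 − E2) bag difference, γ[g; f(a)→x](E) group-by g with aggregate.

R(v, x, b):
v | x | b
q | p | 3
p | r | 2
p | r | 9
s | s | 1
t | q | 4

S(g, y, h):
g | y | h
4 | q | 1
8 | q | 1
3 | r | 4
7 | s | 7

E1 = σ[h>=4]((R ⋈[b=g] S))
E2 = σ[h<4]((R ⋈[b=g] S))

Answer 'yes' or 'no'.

E1 subexpression sizes:
  R → 5
  S → 4
  (R ⋈[b=g] S) → 2
  σ[h>=4]((R ⋈[b=g] S)) → 1
E2 subexpression sizes:
  R → 5
  S → 4
  (R ⋈[b=g] S) → 2
  σ[h<4]((R ⋈[b=g] S)) → 1

E1 result:
v | x | b | g | y | h
q | p | 3 | 3 | r | 4
E2 result:
v | x | b | g | y | h
t | q | 4 | 4 | q | 1
Witness: ('q', 'p', 3, 3, 'r', 4) appears 1× in E1 but 0× in E2.

no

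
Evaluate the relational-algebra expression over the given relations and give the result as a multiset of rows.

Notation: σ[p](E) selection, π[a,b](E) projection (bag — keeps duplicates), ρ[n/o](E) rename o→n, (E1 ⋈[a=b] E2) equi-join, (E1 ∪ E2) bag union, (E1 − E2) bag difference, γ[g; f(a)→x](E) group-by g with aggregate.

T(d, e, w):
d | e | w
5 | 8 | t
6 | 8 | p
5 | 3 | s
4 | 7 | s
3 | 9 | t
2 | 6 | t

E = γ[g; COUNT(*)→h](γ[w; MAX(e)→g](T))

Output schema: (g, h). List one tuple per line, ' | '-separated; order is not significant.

Per-node cardinality:
  T → 6
  γ[w; MAX(e)→g](T) → 3
  γ[g; COUNT(*)→h](γ[w; MAX(e)→g](T)) → 3

== RESULT ==
g | h
7 | 1
8 | 1
9 | 1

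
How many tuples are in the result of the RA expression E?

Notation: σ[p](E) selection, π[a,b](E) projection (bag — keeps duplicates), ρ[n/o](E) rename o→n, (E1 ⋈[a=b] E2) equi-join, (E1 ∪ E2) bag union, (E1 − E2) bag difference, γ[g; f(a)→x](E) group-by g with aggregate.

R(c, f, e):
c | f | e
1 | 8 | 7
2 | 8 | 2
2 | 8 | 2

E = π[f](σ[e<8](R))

Subexpression sizes:
  R → 3
  σ[e<8](R) → 3
  π[f](σ[e<8](R)) → 3

|E| = 3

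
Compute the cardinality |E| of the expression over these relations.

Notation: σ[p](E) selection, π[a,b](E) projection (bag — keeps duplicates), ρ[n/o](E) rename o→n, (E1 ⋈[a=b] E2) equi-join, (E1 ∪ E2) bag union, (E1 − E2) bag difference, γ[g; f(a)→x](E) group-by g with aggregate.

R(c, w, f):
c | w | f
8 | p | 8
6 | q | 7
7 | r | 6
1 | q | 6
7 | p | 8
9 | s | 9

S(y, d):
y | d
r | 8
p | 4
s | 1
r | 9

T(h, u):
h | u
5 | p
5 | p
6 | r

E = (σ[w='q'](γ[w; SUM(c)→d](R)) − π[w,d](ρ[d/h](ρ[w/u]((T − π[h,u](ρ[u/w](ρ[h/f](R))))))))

Per-node cardinality:
  R → 6
  γ[w; SUM(c)→d](R) → 4
  σ[w='q'](γ[w; SUM(c)→d](R)) → 1
  T → 3
  R → 6
  ρ[h/f](R) → 6
  ρ[u/w](ρ[h/f](R)) → 6
  π[h,u](ρ[u/w](ρ[h/f](R))) → 6
  (T − π[h,u](ρ[u/w](ρ[h/f](R)))) → 2
  ρ[w/u]((T − π[h,u](ρ[u/w](ρ[h/f](R))))) → 2
  ρ[d/h](ρ[w/u]((T − π[h,u](ρ[u/w](ρ[h/f](R)))))) → 2
  π[w,d](ρ[d/h](ρ[w/u]((T − π[h,u](ρ[u/w](ρ[h/f](R))))))) → 2
  (σ[w='q'](γ[w; SUM(c)→d](R)) − π[w,d](ρ[d/h](ρ[w/u]((T − π[h,u](ρ[u/w](ρ[h/f](R)))))))) → 1

|E| = 1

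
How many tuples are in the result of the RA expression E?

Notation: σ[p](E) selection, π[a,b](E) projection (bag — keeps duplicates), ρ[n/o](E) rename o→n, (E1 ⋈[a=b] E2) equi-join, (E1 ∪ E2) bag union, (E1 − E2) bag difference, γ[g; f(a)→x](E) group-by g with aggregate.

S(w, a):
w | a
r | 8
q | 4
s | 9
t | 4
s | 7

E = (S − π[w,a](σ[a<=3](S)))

Row counts bottom-up:
  S → 5
  S → 5
  σ[a<=3](S) → 0
  π[w,a](σ[a<=3](S)) → 0
  (S − π[w,a](σ[a<=3](S))) → 5

|E| = 5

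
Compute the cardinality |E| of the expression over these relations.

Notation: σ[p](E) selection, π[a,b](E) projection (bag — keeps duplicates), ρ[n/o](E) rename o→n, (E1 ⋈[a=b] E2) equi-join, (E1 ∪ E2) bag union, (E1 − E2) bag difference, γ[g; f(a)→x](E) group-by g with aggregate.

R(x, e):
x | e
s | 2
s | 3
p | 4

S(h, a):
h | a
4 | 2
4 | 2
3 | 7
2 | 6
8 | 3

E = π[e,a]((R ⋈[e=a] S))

Row counts bottom-up:
  R → 3
  S → 5
  (R ⋈[e=a] S) → 3
  π[e,a]((R ⋈[e=a] S)) → 3

|E| = 3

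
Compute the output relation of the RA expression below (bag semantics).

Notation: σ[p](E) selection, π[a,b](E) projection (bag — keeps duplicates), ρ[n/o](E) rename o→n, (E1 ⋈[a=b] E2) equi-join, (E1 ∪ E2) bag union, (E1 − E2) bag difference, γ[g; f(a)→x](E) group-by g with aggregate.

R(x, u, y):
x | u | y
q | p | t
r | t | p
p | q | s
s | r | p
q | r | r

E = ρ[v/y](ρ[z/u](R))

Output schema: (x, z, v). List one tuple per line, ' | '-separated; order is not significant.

Stepwise |·|:
  R → 5
  ρ[z/u](R) → 5
  ρ[v/y](ρ[z/u](R)) → 5

== RESULT ==
x | z | v
p | q | s
q | p | t
q | r | r
r | t | p
s | r | p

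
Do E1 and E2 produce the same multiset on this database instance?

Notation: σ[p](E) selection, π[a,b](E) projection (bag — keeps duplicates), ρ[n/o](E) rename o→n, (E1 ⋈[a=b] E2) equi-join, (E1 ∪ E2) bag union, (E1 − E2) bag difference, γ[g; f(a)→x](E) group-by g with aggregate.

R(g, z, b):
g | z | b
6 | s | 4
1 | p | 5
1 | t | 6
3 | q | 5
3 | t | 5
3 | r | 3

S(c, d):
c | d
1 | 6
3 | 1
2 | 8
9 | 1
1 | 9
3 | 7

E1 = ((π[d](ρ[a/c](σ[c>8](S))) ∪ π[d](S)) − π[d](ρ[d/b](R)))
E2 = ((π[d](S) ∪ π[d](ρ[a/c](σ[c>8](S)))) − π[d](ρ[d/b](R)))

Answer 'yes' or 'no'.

E1 stepwise |·|:
  S → 6
  σ[c>8](S) → 1
  ρ[a/c](σ[c>8](S)) → 1
  π[d](ρ[a/c](σ[c>8](S))) → 1
  S → 6
  π[d](S) → 6
  (π[d](ρ[a/c](σ[c>8](S))) ∪ π[d](S)) → 7
  R → 6
  ρ[d/b](R) → 6
  π[d](ρ[d/b](R)) → 6
  ((π[d](ρ[a/c](σ[c>8](S))) ∪ π[d](S)) − π[d](ρ[d/b](R))) → 6
E2 stepwise |·|:
  S → 6
  π[d](S) → 6
  S → 6
  σ[c>8](S) → 1
  ρ[a/c](σ[c>8](S)) → 1
  π[d](ρ[a/c](σ[c>8](S))) → 1
  (π[d](S) ∪ π[d](ρ[a/c](σ[c>8](S)))) → 7
  R → 6
  ρ[d/b](R) → 6
  π[d](ρ[d/b](R)) → 6
  ((π[d](S) ∪ π[d](ρ[a/c](σ[c>8](S)))) − π[d](ρ[d/b](R))) → 6

E1 and E2 produce the same multiset:
d
1
1
1
7
8
9

yes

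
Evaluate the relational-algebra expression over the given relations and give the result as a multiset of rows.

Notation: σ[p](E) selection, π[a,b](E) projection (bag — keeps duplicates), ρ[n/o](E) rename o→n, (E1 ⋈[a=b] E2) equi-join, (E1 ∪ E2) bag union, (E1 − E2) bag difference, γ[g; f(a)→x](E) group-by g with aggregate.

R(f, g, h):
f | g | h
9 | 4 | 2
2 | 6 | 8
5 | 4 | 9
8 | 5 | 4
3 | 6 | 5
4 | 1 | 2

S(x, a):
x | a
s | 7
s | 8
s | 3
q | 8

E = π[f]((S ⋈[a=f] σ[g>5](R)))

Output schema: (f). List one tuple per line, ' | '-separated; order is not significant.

Per-node cardinality:
  S → 4
  R → 6
  σ[g>5](R) → 2
  (S ⋈[a=f] σ[g>5](R)) → 1
  π[f]((S ⋈[a=f] σ[g>5](R))) → 1

== RESULT ==
f
3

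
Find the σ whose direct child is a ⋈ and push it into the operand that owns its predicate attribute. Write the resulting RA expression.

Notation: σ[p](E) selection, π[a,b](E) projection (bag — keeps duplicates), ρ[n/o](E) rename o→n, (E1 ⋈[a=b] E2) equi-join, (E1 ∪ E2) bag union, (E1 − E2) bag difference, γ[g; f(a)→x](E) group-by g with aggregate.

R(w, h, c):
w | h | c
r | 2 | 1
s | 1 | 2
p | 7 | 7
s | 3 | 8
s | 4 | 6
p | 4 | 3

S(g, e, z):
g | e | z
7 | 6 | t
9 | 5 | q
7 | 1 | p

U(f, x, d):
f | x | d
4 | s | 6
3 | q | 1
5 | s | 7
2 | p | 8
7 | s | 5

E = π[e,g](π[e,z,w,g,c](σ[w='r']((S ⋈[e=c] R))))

σ filters on w, owned by the right side.
E' = π[e,g](π[e,z,w,g,c]((S ⋈[e=c] σ[w='r'](R))))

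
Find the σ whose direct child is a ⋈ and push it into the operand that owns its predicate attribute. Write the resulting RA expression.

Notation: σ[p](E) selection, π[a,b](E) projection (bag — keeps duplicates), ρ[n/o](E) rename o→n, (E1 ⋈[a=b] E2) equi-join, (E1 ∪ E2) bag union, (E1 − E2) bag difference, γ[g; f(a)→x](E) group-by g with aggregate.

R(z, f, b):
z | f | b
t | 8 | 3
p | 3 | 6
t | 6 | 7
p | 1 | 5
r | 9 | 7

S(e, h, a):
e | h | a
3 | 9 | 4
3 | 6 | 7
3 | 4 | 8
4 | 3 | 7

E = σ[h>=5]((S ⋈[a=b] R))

σ filters on h, owned by the left side.
E' = (σ[h>=5](S) ⋈[a=b] R)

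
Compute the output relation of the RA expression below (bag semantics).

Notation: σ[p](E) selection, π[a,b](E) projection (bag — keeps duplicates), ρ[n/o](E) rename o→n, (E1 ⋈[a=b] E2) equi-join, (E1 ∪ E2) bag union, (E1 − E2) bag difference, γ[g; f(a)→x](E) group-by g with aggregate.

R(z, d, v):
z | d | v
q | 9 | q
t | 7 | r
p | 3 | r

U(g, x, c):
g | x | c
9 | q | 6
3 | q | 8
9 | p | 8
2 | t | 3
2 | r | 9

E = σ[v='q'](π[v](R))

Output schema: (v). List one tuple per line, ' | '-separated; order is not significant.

Stepwise |·|:
  R → 3
  π[v](R) → 3
  σ[v='q'](π[v](R)) → 1

== RESULT ==
v
q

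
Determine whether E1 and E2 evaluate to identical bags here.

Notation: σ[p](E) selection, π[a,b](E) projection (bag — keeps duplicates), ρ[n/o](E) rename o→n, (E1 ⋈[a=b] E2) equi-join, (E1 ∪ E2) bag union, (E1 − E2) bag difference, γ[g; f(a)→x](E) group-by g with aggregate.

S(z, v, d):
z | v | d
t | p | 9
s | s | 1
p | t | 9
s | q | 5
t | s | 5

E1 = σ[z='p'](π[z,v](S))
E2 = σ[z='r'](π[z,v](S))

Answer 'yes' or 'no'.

E1 stepwise |·|:
  S → 5
  π[z,v](S) → 5
  σ[z='p'](π[z,v](S)) → 1
E2 stepwise |·|:
  S → 5
  π[z,v](S) → 5
  σ[z='r'](π[z,v](S)) → 0

E1 result:
z | v
p | t
E2 result:
z | v
(0 rows)
Witness: ('p', 't') appears 1× in E1 but 0× in E2.

no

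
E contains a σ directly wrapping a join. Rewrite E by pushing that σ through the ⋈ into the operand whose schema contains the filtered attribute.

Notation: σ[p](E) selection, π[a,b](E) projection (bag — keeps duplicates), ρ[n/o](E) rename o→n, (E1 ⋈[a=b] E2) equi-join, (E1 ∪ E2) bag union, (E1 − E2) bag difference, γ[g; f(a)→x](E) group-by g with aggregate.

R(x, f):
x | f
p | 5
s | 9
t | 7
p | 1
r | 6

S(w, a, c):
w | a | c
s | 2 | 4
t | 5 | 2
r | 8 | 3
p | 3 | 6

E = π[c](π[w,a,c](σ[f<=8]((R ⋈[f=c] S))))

σ filters on f, owned by the left side.
E' = π[c](π[w,a,c]((σ[f<=8](R) ⋈[f=c] S)))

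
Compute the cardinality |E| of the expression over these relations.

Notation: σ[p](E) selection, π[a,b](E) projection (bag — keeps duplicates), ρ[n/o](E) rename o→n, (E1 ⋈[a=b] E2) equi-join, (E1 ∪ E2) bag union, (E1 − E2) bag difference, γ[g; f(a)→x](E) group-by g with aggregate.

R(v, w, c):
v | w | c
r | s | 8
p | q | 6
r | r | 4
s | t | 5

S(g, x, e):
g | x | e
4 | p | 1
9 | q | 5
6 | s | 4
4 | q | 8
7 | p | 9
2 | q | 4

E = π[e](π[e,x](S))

Stepwise |·|:
  S → 6
  π[e,x](S) → 6
  π[e](π[e,x](S)) → 6

|E| = 6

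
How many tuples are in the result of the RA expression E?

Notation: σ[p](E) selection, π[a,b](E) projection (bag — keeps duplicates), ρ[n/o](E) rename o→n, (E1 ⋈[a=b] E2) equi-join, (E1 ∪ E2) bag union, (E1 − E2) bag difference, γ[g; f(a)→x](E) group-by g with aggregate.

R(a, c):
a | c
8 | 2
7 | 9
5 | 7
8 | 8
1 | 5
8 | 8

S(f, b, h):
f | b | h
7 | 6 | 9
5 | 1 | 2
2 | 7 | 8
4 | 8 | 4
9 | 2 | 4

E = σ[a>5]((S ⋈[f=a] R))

Stepwise |·|:
  S → 5
  R → 6
  (S ⋈[f=a] R) → 2
  σ[a>5]((S ⋈[f=a] R)) → 1

|E| = 1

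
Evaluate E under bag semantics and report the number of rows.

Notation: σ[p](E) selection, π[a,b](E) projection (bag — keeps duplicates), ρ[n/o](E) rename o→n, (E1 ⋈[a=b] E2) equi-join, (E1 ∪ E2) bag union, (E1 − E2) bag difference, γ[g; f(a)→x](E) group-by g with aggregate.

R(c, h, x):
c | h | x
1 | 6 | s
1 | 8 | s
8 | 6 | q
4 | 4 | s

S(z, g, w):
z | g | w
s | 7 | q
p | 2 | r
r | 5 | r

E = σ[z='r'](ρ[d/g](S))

Per-node cardinality:
  S → 3
  ρ[d/g](S) → 3
  σ[z='r'](ρ[d/g](S)) → 1

|E| = 1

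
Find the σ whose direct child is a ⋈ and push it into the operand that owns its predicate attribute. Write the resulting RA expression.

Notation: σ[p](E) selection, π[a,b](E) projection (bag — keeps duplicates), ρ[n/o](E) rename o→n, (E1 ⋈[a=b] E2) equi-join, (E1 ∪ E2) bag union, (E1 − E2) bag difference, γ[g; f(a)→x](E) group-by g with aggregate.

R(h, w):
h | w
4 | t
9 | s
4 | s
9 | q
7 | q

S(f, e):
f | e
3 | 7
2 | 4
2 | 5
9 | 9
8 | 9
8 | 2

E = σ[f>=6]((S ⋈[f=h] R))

σ filters on f, owned by the left side.
E' = (σ[f>=6](S) ⋈[f=h] R)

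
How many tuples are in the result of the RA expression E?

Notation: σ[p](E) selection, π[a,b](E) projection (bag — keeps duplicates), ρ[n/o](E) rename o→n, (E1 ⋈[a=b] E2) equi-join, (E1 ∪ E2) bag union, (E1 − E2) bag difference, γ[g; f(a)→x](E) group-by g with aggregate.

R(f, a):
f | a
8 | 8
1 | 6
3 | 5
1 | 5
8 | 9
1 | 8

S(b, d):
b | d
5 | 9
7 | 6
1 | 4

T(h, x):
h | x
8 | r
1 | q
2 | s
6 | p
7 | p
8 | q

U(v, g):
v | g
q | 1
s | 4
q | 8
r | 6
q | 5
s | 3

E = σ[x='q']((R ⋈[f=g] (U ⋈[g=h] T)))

Row counts bottom-up:
  R → 6
  U → 6
  T → 6
  (U ⋈[g=h] T) → 4
  (R ⋈[f=g] (U ⋈[g=h] T)) → 7
  σ[x='q']((R ⋈[f=g] (U ⋈[g=h] T))) → 5

|E| = 5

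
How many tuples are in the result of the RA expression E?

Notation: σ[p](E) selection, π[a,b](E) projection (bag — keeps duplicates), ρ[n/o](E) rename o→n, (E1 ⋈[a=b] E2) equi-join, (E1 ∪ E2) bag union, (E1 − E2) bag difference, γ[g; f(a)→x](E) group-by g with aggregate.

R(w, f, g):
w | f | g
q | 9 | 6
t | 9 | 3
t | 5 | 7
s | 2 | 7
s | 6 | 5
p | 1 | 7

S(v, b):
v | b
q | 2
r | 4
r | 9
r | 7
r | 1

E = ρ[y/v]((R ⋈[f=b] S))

Per-node cardinality:
  R → 6
  S → 5
  (R ⋈[f=b] S) → 4
  ρ[y/v]((R ⋈[f=b] S)) → 4

|E| = 4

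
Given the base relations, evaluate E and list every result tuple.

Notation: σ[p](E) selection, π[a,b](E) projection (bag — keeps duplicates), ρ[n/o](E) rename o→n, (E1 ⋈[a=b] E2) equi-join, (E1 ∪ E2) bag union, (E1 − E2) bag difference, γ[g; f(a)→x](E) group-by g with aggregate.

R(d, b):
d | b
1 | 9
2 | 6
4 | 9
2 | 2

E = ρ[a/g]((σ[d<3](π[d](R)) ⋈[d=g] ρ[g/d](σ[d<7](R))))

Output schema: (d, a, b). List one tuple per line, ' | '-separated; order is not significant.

Stepwise |·|:
  R → 4
  π[d](R) → 4
  σ[d<3](π[d](R)) → 3
  R → 4
  σ[d<7](R) → 4
  ρ[g/d](σ[d<7](R)) → 4
  (σ[d<3](π[d](R)) ⋈[d=g] ρ[g/d](σ[d<7](R))) → 5
  ρ[a/g]((σ[d<3](π[d](R)) ⋈[d=g] ρ[g/d](σ[d<7](R)))) → 5

== RESULT ==
d | a | b
1 | 1 | 9
2 | 2 | 2
2 | 2 | 2
2 | 2 | 6
2 | 2 | 6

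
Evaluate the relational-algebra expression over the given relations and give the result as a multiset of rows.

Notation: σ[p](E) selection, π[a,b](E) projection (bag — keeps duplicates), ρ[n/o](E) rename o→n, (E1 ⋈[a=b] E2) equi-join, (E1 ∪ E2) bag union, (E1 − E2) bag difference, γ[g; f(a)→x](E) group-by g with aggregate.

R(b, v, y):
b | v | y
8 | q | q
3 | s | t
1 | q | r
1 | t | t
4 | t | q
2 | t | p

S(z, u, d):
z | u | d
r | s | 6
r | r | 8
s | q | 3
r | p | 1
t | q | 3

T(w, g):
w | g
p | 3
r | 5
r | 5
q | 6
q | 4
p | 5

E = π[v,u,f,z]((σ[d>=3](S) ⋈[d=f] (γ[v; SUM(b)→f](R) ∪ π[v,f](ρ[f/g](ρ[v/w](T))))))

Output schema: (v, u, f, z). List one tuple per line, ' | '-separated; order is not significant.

Stepwise |·|:
  S → 5
  σ[d>=3](S) → 4
  R → 6
  γ[v; SUM(b)→f](R) → 3
  T → 6
  ρ[v/w](T) → 6
  ρ[f/g](ρ[v/w](T)) → 6
  π[v,f](ρ[f/g](ρ[v/w](T))) → 6
  (γ[v; SUM(b)→f](R) ∪ π[v,f](ρ[f/g](ρ[v/w](T)))) → 9
  (σ[d>=3](S) ⋈[d=f] (γ[v; SUM(b)→f](R) ∪ π[v,f](ρ[f/g](ρ[v/w](T))))) → 5
  π[v,u,f,z]((σ[d>=3](S) ⋈[d=f] (γ[v; SUM(b)→f](R) ∪ π[v,f](ρ[f/g](ρ[v/w](T)))))) → 5

== RESULT ==
v | u | f | z
p | q | 3 | s
p | q | 3 | t
q | s | 6 | r
s | q | 3 | s
s | q | 3 | t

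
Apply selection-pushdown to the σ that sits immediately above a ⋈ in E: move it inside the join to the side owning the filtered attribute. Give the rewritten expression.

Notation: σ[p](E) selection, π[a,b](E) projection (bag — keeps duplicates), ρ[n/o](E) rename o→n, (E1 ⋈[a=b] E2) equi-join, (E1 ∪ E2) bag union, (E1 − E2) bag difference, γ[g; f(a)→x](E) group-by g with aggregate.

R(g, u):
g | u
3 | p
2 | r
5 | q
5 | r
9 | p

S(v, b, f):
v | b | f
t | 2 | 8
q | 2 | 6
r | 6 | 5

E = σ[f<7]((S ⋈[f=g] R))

σ filters on f, owned by the left side.
E' = (σ[f<7](S) ⋈[f=g] R)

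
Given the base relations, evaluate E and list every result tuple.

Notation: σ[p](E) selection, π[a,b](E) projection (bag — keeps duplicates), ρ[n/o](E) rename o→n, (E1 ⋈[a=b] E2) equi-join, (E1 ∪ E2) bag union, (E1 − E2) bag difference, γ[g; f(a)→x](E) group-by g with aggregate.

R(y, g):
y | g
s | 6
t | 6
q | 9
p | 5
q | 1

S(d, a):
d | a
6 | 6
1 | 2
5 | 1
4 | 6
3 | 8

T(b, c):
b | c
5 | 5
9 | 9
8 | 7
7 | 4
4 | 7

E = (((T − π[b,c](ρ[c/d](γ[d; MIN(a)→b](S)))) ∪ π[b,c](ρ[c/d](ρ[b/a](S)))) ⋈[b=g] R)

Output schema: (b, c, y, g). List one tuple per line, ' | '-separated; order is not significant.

Stepwise |·|:
  T → 5
  S → 5
  γ[d; MIN(a)→b](S) → 5
  ρ[c/d](γ[d; MIN(a)→b](S)) → 5
  π[b,c](ρ[c/d](γ[d; MIN(a)→b](S))) → 5
  (T − π[b,c](ρ[c/d](γ[d; MIN(a)→b](S)))) → 5
  S → 5
  ρ[b/a](S) → 5
  ρ[c/d](ρ[b/a](S)) → 5
  π[b,c](ρ[c/d](ρ[b/a](S))) → 5
  ((T − π[b,c](ρ[c/d](γ[d; MIN(a)→b](S)))) ∪ π[b,c](ρ[c/d](ρ[b/a](S)))) → 10
  R → 5
  (((T − π[b,c](ρ[c/d](γ[d; MIN(a)→b](S)))) ∪ π[b,c](ρ[c/d](ρ[b/a](S)))) ⋈[b=g] R) → 7

== RESULT ==
b | c | y | g
1 | 5 | q | 1
5 | 5 | p | 5
6 | 4 | s | 6
6 | 4 | t | 6
6 | 6 | s | 6
6 | 6 | t | 6
9 | 9 | q | 9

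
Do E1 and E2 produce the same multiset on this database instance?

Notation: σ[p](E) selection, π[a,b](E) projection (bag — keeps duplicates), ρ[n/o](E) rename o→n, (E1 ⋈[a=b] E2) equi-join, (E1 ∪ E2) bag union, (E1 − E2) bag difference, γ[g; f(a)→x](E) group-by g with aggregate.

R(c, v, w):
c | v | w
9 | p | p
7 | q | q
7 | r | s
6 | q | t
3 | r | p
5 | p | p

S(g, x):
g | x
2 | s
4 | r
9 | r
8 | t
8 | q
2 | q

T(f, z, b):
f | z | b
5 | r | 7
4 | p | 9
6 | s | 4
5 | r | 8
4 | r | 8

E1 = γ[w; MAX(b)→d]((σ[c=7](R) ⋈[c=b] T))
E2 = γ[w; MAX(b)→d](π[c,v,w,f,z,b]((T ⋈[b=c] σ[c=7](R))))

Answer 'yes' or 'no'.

E1 per-node cardinality:
  R → 6
  σ[c=7](R) → 2
  T → 5
  (σ[c=7](R) ⋈[c=b] T) → 2
  γ[w; MAX(b)→d]((σ[c=7](R) ⋈[c=b] T)) → 2
E2 per-node cardinality:
  T → 5
  R → 6
  σ[c=7](R) → 2
  (T ⋈[b=c] σ[c=7](R)) → 2
  π[c,v,w,f,z,b]((T ⋈[b=c] σ[c=7](R))) → 2
  γ[w; MAX(b)→d](π[c,v,w,f,z,b]((T ⋈[b=c] σ[c=7](R)))) → 2

E1 and E2 produce the same multiset:
w | d
q | 7
s | 7

yes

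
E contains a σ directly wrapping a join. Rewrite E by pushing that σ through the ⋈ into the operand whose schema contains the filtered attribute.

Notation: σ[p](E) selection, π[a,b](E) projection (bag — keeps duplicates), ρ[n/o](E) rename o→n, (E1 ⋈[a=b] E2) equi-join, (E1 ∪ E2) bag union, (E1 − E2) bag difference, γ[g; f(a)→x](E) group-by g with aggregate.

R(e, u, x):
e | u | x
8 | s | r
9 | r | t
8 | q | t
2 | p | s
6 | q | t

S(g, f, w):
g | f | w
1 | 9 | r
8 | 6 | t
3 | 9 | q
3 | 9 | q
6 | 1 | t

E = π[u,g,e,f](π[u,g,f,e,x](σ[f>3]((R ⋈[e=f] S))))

σ filters on f, owned by the right side.
E' = π[u,g,e,f](π[u,g,f,e,x]((R ⋈[e=f] σ[f>3](S))))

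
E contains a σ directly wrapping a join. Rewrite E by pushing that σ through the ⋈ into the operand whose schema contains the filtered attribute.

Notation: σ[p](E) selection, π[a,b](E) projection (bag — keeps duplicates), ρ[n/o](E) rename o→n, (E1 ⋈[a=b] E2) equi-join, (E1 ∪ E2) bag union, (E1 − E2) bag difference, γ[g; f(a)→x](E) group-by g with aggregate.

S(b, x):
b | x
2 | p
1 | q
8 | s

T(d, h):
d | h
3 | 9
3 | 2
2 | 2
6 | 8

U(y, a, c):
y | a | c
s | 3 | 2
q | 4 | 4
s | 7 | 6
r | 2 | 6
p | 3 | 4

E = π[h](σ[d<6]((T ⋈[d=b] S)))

σ filters on d, owned by the left side.
E' = π[h]((σ[d<6](T) ⋈[d=b] S))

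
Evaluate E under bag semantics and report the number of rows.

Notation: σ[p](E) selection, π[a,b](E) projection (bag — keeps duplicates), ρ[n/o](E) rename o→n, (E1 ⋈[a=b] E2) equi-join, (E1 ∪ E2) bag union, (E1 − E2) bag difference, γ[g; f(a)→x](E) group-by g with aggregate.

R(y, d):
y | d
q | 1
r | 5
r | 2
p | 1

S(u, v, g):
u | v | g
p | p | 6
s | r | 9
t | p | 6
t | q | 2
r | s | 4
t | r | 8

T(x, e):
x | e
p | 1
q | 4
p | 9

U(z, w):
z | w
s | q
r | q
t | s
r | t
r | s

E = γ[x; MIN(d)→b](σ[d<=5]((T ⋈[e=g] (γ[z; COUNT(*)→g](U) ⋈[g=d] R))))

Per-node cardinality:
  T → 3
  U → 5
  γ[z; COUNT(*)→g](U) → 3
  R → 4
  (γ[z; COUNT(*)→g](U) ⋈[g=d] R) → 4
  (T ⋈[e=g] (γ[z; COUNT(*)→g](U) ⋈[g=d] R)) → 4
  σ[d<=5]((T ⋈[e=g] (γ[z; COUNT(*)→g](U) ⋈[g=d] R))) → 4
  γ[x; MIN(d)→b](σ[d<=5]((T ⋈[e=g] (γ[z; COUNT(*)→g](U) ⋈[g=d] R)))) → 1

|E| = 1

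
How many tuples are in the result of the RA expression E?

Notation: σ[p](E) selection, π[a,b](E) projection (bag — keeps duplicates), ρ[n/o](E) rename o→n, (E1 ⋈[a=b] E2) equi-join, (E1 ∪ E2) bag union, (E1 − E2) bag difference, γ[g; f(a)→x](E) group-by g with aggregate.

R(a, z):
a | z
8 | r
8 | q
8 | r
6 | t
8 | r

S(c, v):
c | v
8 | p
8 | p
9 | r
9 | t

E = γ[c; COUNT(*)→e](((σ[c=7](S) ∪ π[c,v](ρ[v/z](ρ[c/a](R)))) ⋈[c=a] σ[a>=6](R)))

Stepwise |·|:
  S → 4
  σ[c=7](S) → 0
  R → 5
  ρ[c/a](R) → 5
  ρ[v/z](ρ[c/a](R)) → 5
  π[c,v](ρ[v/z](ρ[c/a](R))) → 5
  (σ[c=7](S) ∪ π[c,v](ρ[v/z](ρ[c/a](R)))) → 5
  R → 5
  σ[a>=6](R) → 5
  ((σ[c=7](S) ∪ π[c,v](ρ[v/z](ρ[c/a](R)))) ⋈[c=a] σ[a>=6](R)) → 17
  γ[c; COUNT(*)→e](((σ[c=7](S) ∪ π[c,v](ρ[v/z](ρ[c/a](R)))) ⋈[c=a] σ[a>=6](R))) → 2

|E| = 2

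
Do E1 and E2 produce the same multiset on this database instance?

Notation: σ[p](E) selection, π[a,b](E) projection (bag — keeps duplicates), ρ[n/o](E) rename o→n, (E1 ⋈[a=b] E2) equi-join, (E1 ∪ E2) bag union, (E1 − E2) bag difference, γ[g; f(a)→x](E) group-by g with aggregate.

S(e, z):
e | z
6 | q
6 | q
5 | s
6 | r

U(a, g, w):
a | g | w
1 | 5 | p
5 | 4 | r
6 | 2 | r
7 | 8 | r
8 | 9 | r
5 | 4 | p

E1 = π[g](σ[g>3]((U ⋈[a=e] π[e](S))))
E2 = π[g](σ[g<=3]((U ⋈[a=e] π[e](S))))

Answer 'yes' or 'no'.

E1 stepwise |·|:
  U → 6
  S → 4
  π[e](S) → 4
  (U ⋈[a=e] π[e](S)) → 5
  σ[g>3]((U ⋈[a=e] π[e](S))) → 2
  π[g](σ[g>3]((U ⋈[a=e] π[e](S)))) → 2
E2 stepwise |·|:
  U → 6
  S → 4
  π[e](S) → 4
  (U ⋈[a=e] π[e](S)) → 5
  σ[g<=3]((U ⋈[a=e] π[e](S))) → 3
  π[g](σ[g<=3]((U ⋈[a=e] π[e](S)))) → 3

E1 result:
g
4
4
E2 result:
g
2
2
2
Witness: (2,) appears 0× in E1 but 3× in E2.

no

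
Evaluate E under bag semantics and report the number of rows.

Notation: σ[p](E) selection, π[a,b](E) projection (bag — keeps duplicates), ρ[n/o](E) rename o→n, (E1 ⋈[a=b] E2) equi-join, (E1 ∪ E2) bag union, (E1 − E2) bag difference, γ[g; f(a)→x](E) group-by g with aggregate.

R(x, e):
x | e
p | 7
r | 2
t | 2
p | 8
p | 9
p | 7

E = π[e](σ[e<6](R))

Subexpression sizes:
  R → 6
  σ[e<6](R) → 2
  π[e](σ[e<6](R)) → 2

|E| = 2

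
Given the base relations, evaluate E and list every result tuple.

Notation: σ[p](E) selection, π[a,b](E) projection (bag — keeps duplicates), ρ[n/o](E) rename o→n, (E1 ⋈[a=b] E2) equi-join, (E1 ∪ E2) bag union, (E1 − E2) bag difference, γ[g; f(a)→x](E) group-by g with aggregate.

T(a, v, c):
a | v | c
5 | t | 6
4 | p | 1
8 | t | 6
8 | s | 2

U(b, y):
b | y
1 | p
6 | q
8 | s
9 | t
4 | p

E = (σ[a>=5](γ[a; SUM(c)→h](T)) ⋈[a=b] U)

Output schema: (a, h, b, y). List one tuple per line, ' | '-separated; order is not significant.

Row counts bottom-up:
  T → 4
  γ[a; SUM(c)→h](T) → 3
  σ[a>=5](γ[a; SUM(c)→h](T)) → 2
  U → 5
  (σ[a>=5](γ[a; SUM(c)→h](T)) ⋈[a=b] U) → 1

== RESULT ==
a | h | b | y
8 | 8 | 8 | s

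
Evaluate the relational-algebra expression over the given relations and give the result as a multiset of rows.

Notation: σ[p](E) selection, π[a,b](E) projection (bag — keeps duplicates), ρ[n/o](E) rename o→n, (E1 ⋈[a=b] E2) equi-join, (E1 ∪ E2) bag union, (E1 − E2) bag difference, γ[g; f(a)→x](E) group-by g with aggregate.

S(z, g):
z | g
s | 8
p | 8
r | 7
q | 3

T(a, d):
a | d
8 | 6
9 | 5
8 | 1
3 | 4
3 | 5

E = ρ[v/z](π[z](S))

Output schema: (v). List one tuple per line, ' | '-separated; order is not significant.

Subexpression sizes:
  S → 4
  π[z](S) → 4
  ρ[v/z](π[z](S)) → 4

== RESULT ==
v
p
q
r
s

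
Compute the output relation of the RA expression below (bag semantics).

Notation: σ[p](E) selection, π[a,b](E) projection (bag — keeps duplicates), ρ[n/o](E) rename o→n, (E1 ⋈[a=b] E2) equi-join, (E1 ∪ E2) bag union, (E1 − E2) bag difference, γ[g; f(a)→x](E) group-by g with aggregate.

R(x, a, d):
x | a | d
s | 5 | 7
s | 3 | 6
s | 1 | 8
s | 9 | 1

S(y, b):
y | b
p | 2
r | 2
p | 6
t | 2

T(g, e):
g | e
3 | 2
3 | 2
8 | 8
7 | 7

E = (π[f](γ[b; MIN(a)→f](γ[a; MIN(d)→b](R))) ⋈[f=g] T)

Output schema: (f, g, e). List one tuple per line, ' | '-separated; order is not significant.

Row counts bottom-up:
  R → 4
  γ[a; MIN(d)→b](R) → 4
  γ[b; MIN(a)→f](γ[a; MIN(d)→b](R)) → 4
  π[f](γ[b; MIN(a)→f](γ[a; MIN(d)→b](R))) → 4
  T → 4
  (π[f](γ[b; MIN(a)→f](γ[a; MIN(d)→b](R))) ⋈[f=g] T) → 2

== RESULT ==
f | g | e
3 | 3 | 2
3 | 3 | 2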